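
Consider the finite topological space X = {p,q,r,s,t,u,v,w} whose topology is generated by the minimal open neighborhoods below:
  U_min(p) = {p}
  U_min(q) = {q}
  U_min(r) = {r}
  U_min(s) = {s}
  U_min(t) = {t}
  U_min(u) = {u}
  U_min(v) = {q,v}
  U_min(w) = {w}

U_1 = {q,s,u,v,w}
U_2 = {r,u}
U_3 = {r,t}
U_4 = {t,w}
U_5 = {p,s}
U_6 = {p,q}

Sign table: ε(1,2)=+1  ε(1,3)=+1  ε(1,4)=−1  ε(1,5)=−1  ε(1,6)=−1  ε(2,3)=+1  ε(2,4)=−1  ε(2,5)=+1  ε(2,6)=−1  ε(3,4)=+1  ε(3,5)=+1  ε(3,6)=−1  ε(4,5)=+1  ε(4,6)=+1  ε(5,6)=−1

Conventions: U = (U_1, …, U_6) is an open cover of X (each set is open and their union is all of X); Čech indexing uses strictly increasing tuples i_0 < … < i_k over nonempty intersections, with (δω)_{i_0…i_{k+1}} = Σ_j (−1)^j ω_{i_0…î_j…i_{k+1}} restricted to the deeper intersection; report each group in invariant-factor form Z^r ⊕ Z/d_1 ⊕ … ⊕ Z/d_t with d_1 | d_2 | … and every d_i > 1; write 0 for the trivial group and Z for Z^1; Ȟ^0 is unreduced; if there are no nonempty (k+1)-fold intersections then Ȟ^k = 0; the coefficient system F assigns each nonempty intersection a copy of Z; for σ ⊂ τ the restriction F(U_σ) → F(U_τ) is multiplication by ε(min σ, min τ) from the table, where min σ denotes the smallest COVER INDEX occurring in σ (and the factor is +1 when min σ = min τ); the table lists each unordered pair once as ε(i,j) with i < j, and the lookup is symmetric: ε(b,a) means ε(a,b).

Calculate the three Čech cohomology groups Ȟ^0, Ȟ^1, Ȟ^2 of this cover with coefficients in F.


cover nerve:
  U12={u} U14={w} U15={s} U16={q} U23={r} U34={t} U56={p}
C dims 6,7; δ0: rk 6, SNF 1^5·2
Ȟ^0: (6−6)−0=0 ⇒ 0
Ȟ^1: (7−0)−6=1 plus torsion [2] ⇒ Z ⊕ Z/2
Ȟ^2: (0−0)−0=0 ⇒ 0

Ȟ^0(U;F) ≅ 0,  Ȟ^1(U;F) ≅ Z ⊕ Z/2,  Ȟ^2(U;F) ≅ 0


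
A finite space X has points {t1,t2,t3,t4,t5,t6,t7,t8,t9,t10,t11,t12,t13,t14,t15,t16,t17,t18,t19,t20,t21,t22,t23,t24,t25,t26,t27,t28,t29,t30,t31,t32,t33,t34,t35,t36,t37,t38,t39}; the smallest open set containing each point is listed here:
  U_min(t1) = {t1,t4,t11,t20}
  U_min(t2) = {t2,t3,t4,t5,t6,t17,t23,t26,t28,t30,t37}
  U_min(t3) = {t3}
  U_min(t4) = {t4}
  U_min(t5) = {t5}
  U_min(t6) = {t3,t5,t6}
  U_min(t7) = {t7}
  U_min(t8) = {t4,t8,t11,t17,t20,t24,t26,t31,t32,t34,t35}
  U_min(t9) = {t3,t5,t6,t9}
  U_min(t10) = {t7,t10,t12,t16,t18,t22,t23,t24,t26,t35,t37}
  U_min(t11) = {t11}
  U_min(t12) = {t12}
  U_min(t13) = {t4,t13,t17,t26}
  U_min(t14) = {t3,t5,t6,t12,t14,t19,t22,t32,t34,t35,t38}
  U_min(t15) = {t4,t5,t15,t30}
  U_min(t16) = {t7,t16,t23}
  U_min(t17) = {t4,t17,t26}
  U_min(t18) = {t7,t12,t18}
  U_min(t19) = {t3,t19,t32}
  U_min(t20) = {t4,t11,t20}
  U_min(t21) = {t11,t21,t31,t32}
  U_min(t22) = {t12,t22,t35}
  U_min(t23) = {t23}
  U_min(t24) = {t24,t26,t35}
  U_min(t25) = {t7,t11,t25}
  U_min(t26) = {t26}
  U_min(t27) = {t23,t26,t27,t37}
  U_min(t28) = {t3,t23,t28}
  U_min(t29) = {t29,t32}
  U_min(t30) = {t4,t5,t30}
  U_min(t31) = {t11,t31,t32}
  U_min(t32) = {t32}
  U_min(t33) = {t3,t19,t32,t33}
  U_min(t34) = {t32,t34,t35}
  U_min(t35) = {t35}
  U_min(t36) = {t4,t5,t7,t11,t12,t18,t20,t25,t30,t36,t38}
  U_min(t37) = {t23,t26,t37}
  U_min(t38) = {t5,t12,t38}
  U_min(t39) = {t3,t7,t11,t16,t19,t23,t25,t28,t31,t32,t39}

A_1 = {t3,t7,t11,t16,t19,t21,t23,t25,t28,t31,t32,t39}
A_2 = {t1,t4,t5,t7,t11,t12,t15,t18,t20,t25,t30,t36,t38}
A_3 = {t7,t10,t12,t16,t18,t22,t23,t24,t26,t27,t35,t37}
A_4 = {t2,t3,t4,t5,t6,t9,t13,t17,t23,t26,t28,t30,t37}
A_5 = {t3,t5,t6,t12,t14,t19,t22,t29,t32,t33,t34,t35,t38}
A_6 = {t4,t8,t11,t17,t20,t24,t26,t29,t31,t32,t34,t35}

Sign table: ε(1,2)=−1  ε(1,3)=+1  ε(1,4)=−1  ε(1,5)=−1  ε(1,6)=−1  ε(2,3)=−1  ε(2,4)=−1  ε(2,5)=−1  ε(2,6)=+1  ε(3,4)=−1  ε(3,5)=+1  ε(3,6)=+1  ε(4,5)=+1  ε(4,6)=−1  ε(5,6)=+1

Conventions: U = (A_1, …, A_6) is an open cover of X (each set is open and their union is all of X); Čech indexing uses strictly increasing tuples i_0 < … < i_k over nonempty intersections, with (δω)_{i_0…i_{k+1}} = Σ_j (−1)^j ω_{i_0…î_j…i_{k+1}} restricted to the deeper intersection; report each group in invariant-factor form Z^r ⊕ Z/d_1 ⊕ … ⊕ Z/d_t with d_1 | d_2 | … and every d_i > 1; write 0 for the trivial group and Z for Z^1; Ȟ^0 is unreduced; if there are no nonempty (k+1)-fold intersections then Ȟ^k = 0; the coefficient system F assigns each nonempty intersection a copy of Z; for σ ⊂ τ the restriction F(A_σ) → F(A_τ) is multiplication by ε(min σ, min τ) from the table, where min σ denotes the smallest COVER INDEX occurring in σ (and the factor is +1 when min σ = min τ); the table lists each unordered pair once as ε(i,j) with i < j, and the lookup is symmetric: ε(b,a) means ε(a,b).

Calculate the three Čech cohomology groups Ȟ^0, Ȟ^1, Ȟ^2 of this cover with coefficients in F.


nonempty intersections:
  A12={t7,t11,t25} A13={t7,t16,t23} A14={t3,t23,t28} A15={t3,t19,t32} A16={t11,t31,t32} A23={t7,t12,t18} A24={t4,t5,t30} A25={t5,t12,t38} A26={t4,t11,t20} A34={t23,t26,t37} A35={t12,t22,t35} A36={t24,t26,t35} A45={t3,t5,t6} A46={t4,t17,t26} A56={t29,t32,t34,t35}
  A123={t7} A126={t11} A134={t23} A145={t3} A156={t32} A235={t12} A245={t5} A246={t4} A346={t26} A356={t35}
C dims 6,15,10; δ0: rk 6, SNF 1^5·2; δ1: rk 9, SNF 1^9
Ȟ^0: (6−6)−0=0 ⇒ 0
Ȟ^1: (15−9)−6=0 plus torsion [2] ⇒ Z/2
Ȟ^2: (10−0)−9=1 ⇒ Z

Ȟ^0(U;F) ≅ 0; Ȟ^1(U;F) ≅ Z/2; Ȟ^2(U;F) ≅ Z


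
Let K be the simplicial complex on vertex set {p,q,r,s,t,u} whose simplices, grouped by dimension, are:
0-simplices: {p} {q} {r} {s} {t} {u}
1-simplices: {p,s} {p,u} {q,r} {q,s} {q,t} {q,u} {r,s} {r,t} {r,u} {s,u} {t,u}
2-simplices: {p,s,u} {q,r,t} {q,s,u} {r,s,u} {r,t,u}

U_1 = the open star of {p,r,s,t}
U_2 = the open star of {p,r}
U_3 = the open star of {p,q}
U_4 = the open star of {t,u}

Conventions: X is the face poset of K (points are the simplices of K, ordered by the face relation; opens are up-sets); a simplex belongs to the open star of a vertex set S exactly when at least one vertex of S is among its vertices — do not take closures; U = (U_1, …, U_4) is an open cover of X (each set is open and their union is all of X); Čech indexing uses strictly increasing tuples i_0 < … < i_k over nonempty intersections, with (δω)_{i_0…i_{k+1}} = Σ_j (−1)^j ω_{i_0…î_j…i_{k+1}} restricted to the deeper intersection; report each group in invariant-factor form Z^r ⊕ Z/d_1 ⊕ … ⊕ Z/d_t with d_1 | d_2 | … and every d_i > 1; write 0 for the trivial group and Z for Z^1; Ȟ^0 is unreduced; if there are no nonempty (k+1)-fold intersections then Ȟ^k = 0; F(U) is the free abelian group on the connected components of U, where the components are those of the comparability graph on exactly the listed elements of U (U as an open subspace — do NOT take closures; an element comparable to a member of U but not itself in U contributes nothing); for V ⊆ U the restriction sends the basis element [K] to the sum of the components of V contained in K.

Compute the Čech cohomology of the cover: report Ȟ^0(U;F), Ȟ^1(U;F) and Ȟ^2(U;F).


cover nerve:
  U1={{p},{r},{s},{t},{p,s},{p,u},{q,r},{q,s},{q,t},{r,s},{r,t},{r,u},{s,u},{t,u},{p,s,u},{q,r,t},{q,s,u},{r,s,u},{r,t,u}} U2={{p},{r},{p,s},{p,u},{q,r},{r,s},{r,t},{r,u},{p,s,u},{q,r,t},{r,s,u},{r,t,u}} U3={{p},{q},{p,s},{p,u},{q,r},{q,s},{q,t},{q,u},{p,s,u},{q,r,t},{q,s,u}} U4={{t},{u},{p,u},{q,t},{q,u},{r,t},{r,u},{s,u},{t,u},{p,s,u},{q,r,t},{q,s,u},{r,s,u},{r,t,u}}
  U12={{p},{r},{p,s},{p,u},{q,r},{r,s},{r,t},{r,u},{p,s,u},{q,r,t},{r,s,u},{r,t,u}} U13={{p},{p,s},{p,u},{q,r},{q,s},{q,t},{p,s,u},{q,r,t},{q,s,u}} U14={{t},{p,u},{q,t},{r,t},{r,u},{s,u},{t,u},{p,s,u},{q,r,t},{q,s,u},{r,s,u},{r,t,u}} U23={{p},{p,s},{p,u},{q,r},{p,s,u},{q,r,t}} U24={{p,u},{r,t},{r,u},{p,s,u},{q,r,t},{r,s,u},{r,t,u}} U34={{p,u},{q,t},{q,u},{p,s,u},{q,r,t},{q,s,u}}
  U123={{p},{p,s},{p,u},{q,r},{p,s,u},{q,r,t}} U124={{p,u},{r,t},{r,u},{p,s,u},{q,r,t},{r,s,u},{r,t,u}} U134={{p,u},{q,t},{p,s,u},{q,r,t},{q,s,u}} U234={{p,u},{p,s,u},{q,r,t}}
  U1234={{p,u},{p,s,u},{q,r,t}}
components per intersection:
  U1: {{p},{r},{s},{t},{p,s},{p,u},{q,r},{q,s},{q,t},{r,s},{r,t},{r,u},{s,u},{t,u},{p,s,u},{q,r,t},{q,s,u},{r,s,u},{r,t,u}}
  U2: {{p},{p,s},{p,u},{p,s,u}} {{r},{q,r},{r,s},{r,t},{r,u},{q,r,t},{r,s,u},{r,t,u}}
  U3: {{p},{p,s},{p,u},{p,s,u}} {{q},{q,r},{q,s},{q,t},{q,u},{q,r,t},{q,s,u}}
  U4: {{t},{u},{p,u},{q,t},{q,u},{r,t},{r,u},{s,u},{t,u},{p,s,u},{q,r,t},{q,s,u},{r,s,u},{r,t,u}}
  U12: {{p},{p,s},{p,u},{p,s,u}} {{r},{q,r},{r,s},{r,t},{r,u},{q,r,t},{r,s,u},{r,t,u}}
  U13: {{p},{p,s},{p,u},{p,s,u}} {{q,r},{q,t},{q,r,t}} {{q,s},{q,s,u}}
  U14: {{t},{p,u},{q,t},{r,t},{r,u},{s,u},{t,u},{p,s,u},{q,r,t},{q,s,u},{r,s,u},{r,t,u}}
  U23: {{p},{p,s},{p,u},{p,s,u}} {{q,r},{q,r,t}}
  U24: {{p,u},{p,s,u}} {{r,t},{r,u},{q,r,t},{r,s,u},{r,t,u}}
  U34: {{p,u},{p,s,u}} {{q,t},{q,r,t}} {{q,u},{q,s,u}}
  U123: {{p},{p,s},{p,u},{p,s,u}} {{q,r},{q,r,t}}
  U124: {{p,u},{p,s,u}} {{r,t},{r,u},{q,r,t},{r,s,u},{r,t,u}}
  U134: {{p,u},{p,s,u}} {{q,t},{q,r,t}} {{q,s,u}}
  U234: {{p,u},{p,s,u}} {{q,r,t}}
  U1234: {{p,u},{p,s,u}} {{q,r,t}}
C dims 6,13,9,2; δ0: rk 5, SNF 1^5; δ1: rk 7, SNF 1^7; δ2: rk 2, SNF 1^2
Ȟ^0: (6−5)−0=1 ⇒ Z
Ȟ^1: (13−7)−5=1 ⇒ Z
Ȟ^2: (9−2)−7=0 ⇒ 0

Ȟ^0 ≅ Z,  Ȟ^1 ≅ Z,  Ȟ^2 ≅ 0


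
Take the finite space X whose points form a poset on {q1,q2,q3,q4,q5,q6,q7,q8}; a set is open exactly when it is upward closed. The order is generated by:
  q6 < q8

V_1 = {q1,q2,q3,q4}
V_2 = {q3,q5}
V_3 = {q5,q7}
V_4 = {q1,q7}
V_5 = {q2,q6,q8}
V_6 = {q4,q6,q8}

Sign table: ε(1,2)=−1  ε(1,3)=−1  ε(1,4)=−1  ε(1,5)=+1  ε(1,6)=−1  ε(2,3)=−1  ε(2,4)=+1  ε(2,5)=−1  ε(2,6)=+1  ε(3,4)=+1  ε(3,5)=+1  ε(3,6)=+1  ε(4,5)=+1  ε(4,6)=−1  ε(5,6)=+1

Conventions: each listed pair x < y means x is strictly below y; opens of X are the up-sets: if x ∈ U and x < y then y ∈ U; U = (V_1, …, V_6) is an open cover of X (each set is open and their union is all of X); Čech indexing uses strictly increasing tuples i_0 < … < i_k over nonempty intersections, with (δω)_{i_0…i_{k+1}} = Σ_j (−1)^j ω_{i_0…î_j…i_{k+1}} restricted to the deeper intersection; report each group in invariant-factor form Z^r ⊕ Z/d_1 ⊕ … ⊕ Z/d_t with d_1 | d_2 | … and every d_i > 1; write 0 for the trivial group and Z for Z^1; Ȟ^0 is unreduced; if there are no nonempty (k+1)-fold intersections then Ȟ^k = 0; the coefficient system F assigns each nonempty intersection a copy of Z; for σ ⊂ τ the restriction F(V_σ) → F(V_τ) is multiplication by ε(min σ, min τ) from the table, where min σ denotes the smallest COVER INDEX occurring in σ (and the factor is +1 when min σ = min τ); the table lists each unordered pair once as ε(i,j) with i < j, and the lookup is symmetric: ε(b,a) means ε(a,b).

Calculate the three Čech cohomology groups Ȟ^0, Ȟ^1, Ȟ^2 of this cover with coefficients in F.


Ȟ^0 = 0,  Ȟ^1 = Z ⊕ Z/2,  Ȟ^2 = 0

cover nerve:
  V12={q3} V14={q1} V15={q2} V16={q4} V23={q5} V34={q7} V56={q6,q8}
C dims 6,7; δ0: rk 6, SNF 1^5·2
Ȟ^0: (6−6)−0=0 ⇒ 0
Ȟ^1: (7−0)−6=1 plus torsion [2] ⇒ Z ⊕ Z/2
Ȟ^2: (0−0)−0=0 ⇒ 0


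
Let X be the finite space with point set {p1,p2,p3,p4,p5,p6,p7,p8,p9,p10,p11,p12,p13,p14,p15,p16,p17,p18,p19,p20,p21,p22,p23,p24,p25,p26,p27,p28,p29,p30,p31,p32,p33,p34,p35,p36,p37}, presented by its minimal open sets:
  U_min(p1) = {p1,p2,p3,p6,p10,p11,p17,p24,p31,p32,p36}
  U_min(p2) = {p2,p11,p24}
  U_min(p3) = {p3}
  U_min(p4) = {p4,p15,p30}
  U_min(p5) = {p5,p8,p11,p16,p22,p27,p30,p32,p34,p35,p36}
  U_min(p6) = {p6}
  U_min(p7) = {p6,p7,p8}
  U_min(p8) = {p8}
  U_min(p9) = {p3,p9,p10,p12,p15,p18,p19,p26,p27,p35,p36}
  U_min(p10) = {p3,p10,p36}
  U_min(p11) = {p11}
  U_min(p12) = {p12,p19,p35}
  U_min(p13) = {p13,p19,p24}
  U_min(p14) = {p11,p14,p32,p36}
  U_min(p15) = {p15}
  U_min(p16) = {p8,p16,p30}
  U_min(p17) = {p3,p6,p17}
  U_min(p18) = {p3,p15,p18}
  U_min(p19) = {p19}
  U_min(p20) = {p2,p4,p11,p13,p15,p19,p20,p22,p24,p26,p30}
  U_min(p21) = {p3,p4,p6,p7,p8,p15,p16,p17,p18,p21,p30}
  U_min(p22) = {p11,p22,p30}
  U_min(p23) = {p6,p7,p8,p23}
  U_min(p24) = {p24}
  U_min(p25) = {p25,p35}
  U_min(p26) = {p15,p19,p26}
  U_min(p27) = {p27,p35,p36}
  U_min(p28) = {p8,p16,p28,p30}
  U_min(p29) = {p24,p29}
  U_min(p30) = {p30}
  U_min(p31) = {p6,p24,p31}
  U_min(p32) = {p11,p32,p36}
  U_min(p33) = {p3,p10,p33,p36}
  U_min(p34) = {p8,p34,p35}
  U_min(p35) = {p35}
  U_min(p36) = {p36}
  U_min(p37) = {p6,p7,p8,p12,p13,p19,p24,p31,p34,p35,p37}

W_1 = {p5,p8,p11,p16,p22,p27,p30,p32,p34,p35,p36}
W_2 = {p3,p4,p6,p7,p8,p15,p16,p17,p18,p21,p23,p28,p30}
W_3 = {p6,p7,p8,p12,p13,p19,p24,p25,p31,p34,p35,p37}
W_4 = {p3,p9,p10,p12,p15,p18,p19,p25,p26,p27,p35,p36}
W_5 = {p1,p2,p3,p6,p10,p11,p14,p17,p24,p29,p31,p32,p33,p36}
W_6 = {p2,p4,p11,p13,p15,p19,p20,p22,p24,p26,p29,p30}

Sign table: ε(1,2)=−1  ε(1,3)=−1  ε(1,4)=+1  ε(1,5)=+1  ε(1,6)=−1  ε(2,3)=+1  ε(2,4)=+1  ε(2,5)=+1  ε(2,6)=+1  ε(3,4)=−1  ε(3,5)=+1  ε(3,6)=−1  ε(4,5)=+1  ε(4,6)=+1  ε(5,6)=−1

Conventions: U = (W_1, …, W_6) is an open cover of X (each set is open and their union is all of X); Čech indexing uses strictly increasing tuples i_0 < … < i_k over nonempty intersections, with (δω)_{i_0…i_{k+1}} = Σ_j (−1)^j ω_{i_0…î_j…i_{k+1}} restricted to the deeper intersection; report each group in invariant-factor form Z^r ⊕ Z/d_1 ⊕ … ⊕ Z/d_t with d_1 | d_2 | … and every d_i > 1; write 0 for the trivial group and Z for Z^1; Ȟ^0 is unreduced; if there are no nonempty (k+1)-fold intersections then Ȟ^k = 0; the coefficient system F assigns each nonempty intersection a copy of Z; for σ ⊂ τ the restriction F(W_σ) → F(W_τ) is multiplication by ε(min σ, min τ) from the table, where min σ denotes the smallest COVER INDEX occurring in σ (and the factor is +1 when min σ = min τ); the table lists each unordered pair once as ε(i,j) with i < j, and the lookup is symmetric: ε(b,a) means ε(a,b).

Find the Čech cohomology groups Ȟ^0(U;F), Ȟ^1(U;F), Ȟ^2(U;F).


nonempty overlaps:
  W12={p8,p16,p30} W13={p8,p34,p35} W14={p27,p35,p36} W15={p11,p32,p36} W16={p11,p22,p30} W23={p6,p7,p8} W24={p3,p15,p18} W25={p3,p6,p17} W26={p4,p15,p30} W34={p12,p19,p25,p35} W35={p6,p24,p31} W36={p13,p19,p24} W45={p3,p10,p36} W46={p15,p19,p26} W56={p2,p11,p24,p29}
  W123={p8} W126={p30} W134={p35} W145={p36} W156={p11} W235={p6} W245={p3} W246={p15} W346={p19} W356={p24}
C dims 6,15,10; δ0: rk 6, SNF 1^5·2; δ1: rk 9, SNF 1^9
degree 0: 6−6−0 = 0 → Ȟ^0 ≅ 0
degree 1: 15−9−6 = 0 plus torsion [2] → Ȟ^1 ≅ Z/2
degree 2: 10−0−9 = 1 → Ȟ^2 ≅ Z

Ȟ^0 = 0; Ȟ^1 = Z/2; Ȟ^2 = Z


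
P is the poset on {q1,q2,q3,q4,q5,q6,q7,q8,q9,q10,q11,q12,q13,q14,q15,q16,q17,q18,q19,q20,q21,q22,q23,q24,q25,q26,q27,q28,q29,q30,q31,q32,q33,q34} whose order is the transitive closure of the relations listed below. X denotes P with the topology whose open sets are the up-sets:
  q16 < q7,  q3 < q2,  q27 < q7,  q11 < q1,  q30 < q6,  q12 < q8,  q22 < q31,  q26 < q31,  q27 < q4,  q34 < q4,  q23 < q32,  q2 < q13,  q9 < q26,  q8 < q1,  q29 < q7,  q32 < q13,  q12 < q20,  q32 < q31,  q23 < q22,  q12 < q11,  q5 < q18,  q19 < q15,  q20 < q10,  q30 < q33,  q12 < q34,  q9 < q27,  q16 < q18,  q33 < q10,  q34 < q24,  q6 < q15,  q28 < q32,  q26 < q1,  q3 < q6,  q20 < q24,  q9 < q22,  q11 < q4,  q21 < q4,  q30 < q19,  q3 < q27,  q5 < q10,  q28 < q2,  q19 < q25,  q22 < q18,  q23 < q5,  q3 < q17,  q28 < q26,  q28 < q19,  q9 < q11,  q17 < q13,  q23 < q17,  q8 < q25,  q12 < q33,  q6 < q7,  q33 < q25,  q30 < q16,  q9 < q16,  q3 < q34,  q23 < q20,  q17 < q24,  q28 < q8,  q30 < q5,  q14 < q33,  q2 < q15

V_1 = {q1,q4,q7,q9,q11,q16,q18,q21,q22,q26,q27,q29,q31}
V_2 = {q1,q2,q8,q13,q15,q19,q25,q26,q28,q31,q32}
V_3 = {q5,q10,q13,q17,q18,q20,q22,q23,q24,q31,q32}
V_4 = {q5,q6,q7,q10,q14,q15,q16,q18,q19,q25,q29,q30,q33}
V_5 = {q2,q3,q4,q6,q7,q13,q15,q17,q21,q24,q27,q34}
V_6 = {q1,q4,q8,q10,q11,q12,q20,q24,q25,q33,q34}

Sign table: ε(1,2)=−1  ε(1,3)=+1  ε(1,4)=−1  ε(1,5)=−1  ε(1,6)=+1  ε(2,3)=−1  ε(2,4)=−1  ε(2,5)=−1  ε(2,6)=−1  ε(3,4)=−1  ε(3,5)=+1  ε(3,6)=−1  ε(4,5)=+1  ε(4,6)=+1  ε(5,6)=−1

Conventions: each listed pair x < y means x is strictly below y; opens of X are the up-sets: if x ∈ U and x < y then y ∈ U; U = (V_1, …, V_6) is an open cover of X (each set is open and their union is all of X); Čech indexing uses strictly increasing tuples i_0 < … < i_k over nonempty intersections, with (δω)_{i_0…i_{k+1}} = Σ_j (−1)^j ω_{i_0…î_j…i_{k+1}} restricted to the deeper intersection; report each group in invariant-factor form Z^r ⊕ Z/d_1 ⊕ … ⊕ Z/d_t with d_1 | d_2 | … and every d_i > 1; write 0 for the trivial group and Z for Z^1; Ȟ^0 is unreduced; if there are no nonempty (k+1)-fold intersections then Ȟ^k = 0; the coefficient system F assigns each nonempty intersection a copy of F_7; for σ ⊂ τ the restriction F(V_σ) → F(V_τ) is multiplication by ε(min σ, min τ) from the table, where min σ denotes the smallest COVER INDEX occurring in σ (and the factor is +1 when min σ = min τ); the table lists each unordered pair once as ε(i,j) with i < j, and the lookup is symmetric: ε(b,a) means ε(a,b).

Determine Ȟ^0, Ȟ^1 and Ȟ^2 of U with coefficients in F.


nonempty overlaps:
  V12={q1,q26,q31} V13={q18,q22,q31} V14={q7,q16,q18,q29} V15={q4,q7,q21,q27} V16={q1,q4,q11} V23={q13,q31,q32} V24={q15,q19,q25} V25={q2,q13,q15} V26={q1,q8,q25} V34={q5,q10,q18} V35={q13,q17,q24} V36={q10,q20,q24} V45={q6,q7,q15} V46={q10,q25,q33} V56={q4,q24,q34}
  V123={q31} V126={q1} V134={q18} V145={q7} V156={q4} V235={q13} V245={q15} V246={q25} V346={q10} V356={q24}
C dims 6,15,10; δ0: rk_F7 6; δ1: rk_F7 9
degree 0: 6−6−0 = 0 → Ȟ^0 ≅ 0
degree 1: 15−9−6 = 0 → Ȟ^1 ≅ 0
degree 2: 10−0−9 = 1 → Ȟ^2 ≅ Z/7

Ȟ^0(U;F) ≅ 0; Ȟ^1(U;F) ≅ 0; Ȟ^2(U;F) ≅ Z/7


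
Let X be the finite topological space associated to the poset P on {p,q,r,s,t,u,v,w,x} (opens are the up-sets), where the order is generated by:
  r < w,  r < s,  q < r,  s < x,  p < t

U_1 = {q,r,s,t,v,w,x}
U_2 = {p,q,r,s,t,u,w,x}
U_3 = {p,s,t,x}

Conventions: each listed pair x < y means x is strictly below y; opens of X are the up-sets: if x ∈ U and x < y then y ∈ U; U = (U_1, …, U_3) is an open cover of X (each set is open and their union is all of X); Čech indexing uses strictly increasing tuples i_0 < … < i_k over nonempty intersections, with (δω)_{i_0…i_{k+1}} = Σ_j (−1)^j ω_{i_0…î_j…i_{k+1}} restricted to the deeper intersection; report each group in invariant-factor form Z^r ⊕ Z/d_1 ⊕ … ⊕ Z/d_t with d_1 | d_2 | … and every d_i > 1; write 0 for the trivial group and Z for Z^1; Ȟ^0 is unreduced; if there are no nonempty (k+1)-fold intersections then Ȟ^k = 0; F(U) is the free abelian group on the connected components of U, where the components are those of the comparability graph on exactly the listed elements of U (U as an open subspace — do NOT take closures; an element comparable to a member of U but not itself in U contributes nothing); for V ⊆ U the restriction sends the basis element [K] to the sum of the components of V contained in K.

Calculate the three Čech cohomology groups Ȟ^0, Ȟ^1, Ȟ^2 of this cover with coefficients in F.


Ȟ^0 = Z^4, Ȟ^1 = 0 and Ȟ^2 = 0

nonempty intersections:
  U12={q,r,s,t,w,x} U13={s,t,x} U23={p,s,t,x}
  U123={s,t,x}
components per intersection:
  U1: {q,r,s,w,x} {t} {v}
  U2: {p,t} {q,r,s,w,x} {u}
  U3: {p,t} {s,x}
  U12: {q,r,s,w,x} {t}
  U13: {s,x} {t}
  U23: {p,t} {s,x}
  U123: {s,x} {t}
C dims 8,6,2; δ0: rk 4, SNF 1^4; δ1: rk 2, SNF 1^2
Ȟ^0: (8−4)−0=4 ⇒ Z^4
Ȟ^1: (6−2)−4=0 ⇒ 0
Ȟ^2: (2−0)−2=0 ⇒ 0


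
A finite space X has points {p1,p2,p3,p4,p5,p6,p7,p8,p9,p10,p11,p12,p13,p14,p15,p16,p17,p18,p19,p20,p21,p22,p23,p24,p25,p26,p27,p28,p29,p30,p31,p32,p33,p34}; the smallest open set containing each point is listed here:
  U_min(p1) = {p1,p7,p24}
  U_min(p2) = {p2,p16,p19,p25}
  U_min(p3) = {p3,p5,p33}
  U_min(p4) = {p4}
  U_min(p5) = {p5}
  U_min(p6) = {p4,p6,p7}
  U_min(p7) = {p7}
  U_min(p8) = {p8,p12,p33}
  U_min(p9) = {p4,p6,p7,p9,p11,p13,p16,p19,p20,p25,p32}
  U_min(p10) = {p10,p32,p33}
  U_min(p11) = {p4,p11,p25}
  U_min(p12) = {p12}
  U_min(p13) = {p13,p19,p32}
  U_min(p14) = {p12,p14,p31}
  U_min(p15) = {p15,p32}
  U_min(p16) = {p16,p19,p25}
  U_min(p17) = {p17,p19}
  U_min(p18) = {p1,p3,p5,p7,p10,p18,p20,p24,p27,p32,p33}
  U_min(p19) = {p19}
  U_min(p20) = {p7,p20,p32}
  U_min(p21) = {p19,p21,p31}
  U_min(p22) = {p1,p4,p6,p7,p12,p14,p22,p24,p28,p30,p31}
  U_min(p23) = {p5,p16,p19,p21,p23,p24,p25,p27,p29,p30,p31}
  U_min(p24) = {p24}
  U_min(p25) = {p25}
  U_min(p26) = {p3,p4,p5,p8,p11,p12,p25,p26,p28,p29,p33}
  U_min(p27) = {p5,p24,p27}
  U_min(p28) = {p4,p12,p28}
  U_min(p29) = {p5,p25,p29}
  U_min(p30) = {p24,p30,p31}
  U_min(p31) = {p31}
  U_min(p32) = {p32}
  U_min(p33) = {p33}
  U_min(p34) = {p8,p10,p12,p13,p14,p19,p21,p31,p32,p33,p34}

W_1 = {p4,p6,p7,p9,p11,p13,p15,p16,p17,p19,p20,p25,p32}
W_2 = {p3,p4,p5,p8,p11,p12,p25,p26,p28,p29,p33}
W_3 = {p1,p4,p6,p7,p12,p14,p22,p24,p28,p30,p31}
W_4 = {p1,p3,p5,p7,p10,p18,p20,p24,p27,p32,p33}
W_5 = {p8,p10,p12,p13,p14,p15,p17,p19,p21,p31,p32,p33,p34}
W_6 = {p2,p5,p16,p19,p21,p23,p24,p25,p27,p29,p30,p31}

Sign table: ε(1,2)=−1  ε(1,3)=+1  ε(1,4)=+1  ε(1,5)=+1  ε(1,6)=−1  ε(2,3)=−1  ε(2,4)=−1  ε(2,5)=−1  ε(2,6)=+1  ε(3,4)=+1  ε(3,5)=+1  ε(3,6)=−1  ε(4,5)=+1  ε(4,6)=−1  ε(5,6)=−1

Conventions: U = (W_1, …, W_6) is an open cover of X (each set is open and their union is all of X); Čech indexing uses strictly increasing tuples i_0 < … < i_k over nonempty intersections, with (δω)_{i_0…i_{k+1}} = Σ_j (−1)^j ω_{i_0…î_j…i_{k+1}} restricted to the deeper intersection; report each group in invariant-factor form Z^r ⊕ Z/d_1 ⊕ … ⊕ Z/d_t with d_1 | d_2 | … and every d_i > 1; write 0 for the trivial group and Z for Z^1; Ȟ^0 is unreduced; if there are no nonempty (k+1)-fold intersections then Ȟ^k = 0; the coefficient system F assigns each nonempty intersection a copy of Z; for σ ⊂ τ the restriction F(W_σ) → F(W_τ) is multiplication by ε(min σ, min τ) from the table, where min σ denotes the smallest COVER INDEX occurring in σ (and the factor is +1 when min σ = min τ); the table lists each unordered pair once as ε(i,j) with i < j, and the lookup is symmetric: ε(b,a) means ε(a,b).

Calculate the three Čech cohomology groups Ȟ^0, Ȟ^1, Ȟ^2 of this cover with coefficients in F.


nerve of the cover:
  W12={p4,p11,p25} W13={p4,p6,p7} W14={p7,p20,p32} W15={p13,p15,p17,p19,p32} W16={p16,p19,p25} W23={p4,p12,p28} W24={p3,p5,p33} W25={p8,p12,p33} W26={p5,p25,p29} W34={p1,p7,p24} W35={p12,p14,p31} W36={p24,p30,p31} W45={p10,p32,p33} W46={p5,p24,p27} W56={p19,p21,p31}
  W123={p4} W126={p25} W134={p7} W145={p32} W156={p19} W235={p12} W245={p33} W246={p5} W346={p24} W356={p31}
C dims 6,15,10; δ0: rk 5, SNF 1^5; δ1: rk 10, SNF 1^9·2
Ȟ^0 = (6 − 5) − 0 = 1, so Ȟ^0 ≅ Z
Ȟ^1 = (15 − 10) − 5 = 0, so Ȟ^1 ≅ 0
Ȟ^2 = (10 − 0) − 10 = 0 plus torsion [2], so Ȟ^2 ≅ Z/2

Ȟ^0(U;F) ≅ Z, Ȟ^1(U;F) ≅ 0, Ȟ^2(U;F) ≅ Z/2


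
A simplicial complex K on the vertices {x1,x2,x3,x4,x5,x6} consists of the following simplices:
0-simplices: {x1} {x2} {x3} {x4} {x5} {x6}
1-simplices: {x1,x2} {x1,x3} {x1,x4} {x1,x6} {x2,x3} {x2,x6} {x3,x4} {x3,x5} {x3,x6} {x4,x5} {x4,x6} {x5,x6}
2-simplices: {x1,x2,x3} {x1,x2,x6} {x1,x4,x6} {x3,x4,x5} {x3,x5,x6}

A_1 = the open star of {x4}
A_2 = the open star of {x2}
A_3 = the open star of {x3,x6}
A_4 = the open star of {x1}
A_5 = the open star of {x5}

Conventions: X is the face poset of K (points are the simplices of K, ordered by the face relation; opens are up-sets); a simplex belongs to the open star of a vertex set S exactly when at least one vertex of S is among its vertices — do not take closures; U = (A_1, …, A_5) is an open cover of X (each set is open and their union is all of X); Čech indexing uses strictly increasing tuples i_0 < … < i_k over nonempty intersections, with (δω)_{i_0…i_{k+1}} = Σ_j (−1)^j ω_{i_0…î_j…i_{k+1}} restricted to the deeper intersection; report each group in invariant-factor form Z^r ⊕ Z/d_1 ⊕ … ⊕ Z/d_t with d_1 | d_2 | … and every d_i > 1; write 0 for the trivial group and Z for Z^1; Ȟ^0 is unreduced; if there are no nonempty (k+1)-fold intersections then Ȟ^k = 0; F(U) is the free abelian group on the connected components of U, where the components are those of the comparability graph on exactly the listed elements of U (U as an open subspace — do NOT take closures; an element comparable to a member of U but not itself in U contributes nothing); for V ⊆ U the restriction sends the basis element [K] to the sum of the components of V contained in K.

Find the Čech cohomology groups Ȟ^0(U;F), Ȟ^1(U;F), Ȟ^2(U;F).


intersection data:
  A1={{x4},{x1,x4},{x3,x4},{x4,x5},{x4,x6},{x1,x4,x6},{x3,x4,x5}} A2={{x2},{x1,x2},{x2,x3},{x2,x6},{x1,x2,x3},{x1,x2,x6}} A3={{x3},{x6},{x1,x3},{x1,x6},{x2,x3},{x2,x6},{x3,x4},{x3,x5},{x3,x6},{x4,x6},{x5,x6},{x1,x2,x3},{x1,x2,x6},{x1,x4,x6},{x3,x4,x5},{x3,x5,x6}} A4={{x1},{x1,x2},{x1,x3},{x1,x4},{x1,x6},{x1,x2,x3},{x1,x2,x6},{x1,x4,x6}} A5={{x5},{x3,x5},{x4,x5},{x5,x6},{x3,x4,x5},{x3,x5,x6}}
  A13={{x3,x4},{x4,x6},{x1,x4,x6},{x3,x4,x5}} A14={{x1,x4},{x1,x4,x6}} A15={{x4,x5},{x3,x4,x5}} A23={{x2,x3},{x2,x6},{x1,x2,x3},{x1,x2,x6}} A24={{x1,x2},{x1,x2,x3},{x1,x2,x6}} A34={{x1,x3},{x1,x6},{x1,x2,x3},{x1,x2,x6},{x1,x4,x6}} A35={{x3,x5},{x5,x6},{x3,x4,x5},{x3,x5,x6}}
  A134={{x1,x4,x6}} A135={{x3,x4,x5}} A234={{x1,x2,x3},{x1,x2,x6}}
components per intersection:
  A1: {{x4},{x1,x4},{x3,x4},{x4,x5},{x4,x6},{x1,x4,x6},{x3,x4,x5}}
  A2: {{x2},{x1,x2},{x2,x3},{x2,x6},{x1,x2,x3},{x1,x2,x6}}
  A3: {{x3},{x6},{x1,x3},{x1,x6},{x2,x3},{x2,x6},{x3,x4},{x3,x5},{x3,x6},{x4,x6},{x5,x6},{x1,x2,x3},{x1,x2,x6},{x1,x4,x6},{x3,x4,x5},{x3,x5,x6}}
  A4: {{x1},{x1,x2},{x1,x3},{x1,x4},{x1,x6},{x1,x2,x3},{x1,x2,x6},{x1,x4,x6}}
  A5: {{x5},{x3,x5},{x4,x5},{x5,x6},{x3,x4,x5},{x3,x5,x6}}
  A13: {{x3,x4},{x3,x4,x5}} {{x4,x6},{x1,x4,x6}}
  A14: {{x1,x4},{x1,x4,x6}}
  A15: {{x4,x5},{x3,x4,x5}}
  A23: {{x2,x3},{x1,x2,x3}} {{x2,x6},{x1,x2,x6}}
  A24: {{x1,x2},{x1,x2,x3},{x1,x2,x6}}
  A34: {{x1,x3},{x1,x2,x3}} {{x1,x6},{x1,x2,x6},{x1,x4,x6}}
  A35: {{x3,x5},{x5,x6},{x3,x4,x5},{x3,x5,x6}}
  A134: {{x1,x4,x6}}
  A135: {{x3,x4,x5}}
  A234: {{x1,x2,x3}} {{x1,x2,x6}}
C dims 5,10,4; δ0: rk 4, SNF 1^4; δ1: rk 4, SNF 1^4
Ȟ^0 = (5 − 4) − 0 = 1, so Ȟ^0 ≅ Z
Ȟ^1 = (10 − 4) − 4 = 2, so Ȟ^1 ≅ Z^2
Ȟ^2 = (4 − 0) − 4 = 0, so Ȟ^2 ≅ 0

Ȟ^0 = Z, Ȟ^1 = Z^2 and Ȟ^2 = 0


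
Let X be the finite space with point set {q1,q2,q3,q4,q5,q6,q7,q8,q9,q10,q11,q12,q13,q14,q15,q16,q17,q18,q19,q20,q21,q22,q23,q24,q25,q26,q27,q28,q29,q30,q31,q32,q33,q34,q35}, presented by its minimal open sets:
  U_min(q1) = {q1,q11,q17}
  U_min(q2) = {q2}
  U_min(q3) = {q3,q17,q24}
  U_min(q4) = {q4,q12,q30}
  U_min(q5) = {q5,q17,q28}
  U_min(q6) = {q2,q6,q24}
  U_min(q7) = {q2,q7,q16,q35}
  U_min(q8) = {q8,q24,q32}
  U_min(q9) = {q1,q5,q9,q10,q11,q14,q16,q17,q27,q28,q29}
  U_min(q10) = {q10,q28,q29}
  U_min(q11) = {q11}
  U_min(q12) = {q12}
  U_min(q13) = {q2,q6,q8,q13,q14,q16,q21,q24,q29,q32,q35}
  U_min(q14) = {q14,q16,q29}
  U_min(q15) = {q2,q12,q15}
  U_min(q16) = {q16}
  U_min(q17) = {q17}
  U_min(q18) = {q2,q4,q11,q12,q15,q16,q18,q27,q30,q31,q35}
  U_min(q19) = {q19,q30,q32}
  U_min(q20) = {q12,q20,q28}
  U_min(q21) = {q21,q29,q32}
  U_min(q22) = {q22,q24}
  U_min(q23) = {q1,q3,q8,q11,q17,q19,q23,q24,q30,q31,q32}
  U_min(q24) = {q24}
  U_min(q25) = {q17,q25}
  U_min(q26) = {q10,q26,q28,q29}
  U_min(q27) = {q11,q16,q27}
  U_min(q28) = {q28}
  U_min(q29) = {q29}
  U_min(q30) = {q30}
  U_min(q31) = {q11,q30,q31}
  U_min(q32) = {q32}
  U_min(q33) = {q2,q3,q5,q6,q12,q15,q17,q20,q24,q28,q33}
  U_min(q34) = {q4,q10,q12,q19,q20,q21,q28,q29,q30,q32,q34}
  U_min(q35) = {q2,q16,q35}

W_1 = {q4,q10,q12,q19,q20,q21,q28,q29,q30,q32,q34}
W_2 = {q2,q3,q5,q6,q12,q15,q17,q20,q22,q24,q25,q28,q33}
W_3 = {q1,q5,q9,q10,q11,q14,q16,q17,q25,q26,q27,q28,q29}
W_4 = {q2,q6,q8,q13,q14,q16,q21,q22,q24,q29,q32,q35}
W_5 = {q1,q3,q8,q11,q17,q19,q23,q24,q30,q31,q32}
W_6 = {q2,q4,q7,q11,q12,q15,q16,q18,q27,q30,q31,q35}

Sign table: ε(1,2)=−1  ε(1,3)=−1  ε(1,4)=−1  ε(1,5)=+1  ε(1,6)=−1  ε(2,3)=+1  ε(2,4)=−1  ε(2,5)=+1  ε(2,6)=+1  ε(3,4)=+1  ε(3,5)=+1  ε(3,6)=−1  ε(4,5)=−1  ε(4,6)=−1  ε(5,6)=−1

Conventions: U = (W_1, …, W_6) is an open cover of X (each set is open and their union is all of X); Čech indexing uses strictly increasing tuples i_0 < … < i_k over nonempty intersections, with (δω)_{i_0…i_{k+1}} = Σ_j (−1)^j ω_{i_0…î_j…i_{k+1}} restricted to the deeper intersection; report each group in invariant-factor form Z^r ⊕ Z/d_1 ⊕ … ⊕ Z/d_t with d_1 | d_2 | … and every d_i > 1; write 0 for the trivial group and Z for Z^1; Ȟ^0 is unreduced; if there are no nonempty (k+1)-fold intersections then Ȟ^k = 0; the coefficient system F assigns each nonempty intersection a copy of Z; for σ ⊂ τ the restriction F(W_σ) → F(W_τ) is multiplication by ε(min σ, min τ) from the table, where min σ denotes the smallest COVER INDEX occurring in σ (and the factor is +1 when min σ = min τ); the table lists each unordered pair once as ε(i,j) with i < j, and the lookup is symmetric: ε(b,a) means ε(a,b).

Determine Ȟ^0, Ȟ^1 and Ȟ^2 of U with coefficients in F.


nerve of the cover:
  W12={q12,q20,q28} W13={q10,q28,q29} W14={q21,q29,q32} W15={q19,q30,q32} W16={q4,q12,q30} W23={q5,q17,q25,q28} W24={q2,q6,q22,q24} W25={q3,q17,q24} W26={q2,q12,q15} W34={q14,q16,q29} W35={q1,q11,q17} W36={q11,q16,q27} W45={q8,q24,q32} W46={q2,q16,q35} W56={q11,q30,q31}
  W123={q28} W126={q12} W134={q29} W145={q32} W156={q30} W235={q17} W245={q24} W246={q2} W346={q16} W356={q11}
C dims 6,15,10; δ0: rk 6, SNF 1^5·2; δ1: rk 9, SNF 1^9
Ȟ^0 = (6 − 6) − 0 = 0, so Ȟ^0 ≅ 0
Ȟ^1 = (15 − 9) − 6 = 0 plus torsion [2], so Ȟ^1 ≅ Z/2
Ȟ^2 = (10 − 0) − 9 = 1, so Ȟ^2 ≅ Z

Ȟ^0 ≅ 0, Ȟ^1 ≅ Z/2, Ȟ^2 ≅ Z


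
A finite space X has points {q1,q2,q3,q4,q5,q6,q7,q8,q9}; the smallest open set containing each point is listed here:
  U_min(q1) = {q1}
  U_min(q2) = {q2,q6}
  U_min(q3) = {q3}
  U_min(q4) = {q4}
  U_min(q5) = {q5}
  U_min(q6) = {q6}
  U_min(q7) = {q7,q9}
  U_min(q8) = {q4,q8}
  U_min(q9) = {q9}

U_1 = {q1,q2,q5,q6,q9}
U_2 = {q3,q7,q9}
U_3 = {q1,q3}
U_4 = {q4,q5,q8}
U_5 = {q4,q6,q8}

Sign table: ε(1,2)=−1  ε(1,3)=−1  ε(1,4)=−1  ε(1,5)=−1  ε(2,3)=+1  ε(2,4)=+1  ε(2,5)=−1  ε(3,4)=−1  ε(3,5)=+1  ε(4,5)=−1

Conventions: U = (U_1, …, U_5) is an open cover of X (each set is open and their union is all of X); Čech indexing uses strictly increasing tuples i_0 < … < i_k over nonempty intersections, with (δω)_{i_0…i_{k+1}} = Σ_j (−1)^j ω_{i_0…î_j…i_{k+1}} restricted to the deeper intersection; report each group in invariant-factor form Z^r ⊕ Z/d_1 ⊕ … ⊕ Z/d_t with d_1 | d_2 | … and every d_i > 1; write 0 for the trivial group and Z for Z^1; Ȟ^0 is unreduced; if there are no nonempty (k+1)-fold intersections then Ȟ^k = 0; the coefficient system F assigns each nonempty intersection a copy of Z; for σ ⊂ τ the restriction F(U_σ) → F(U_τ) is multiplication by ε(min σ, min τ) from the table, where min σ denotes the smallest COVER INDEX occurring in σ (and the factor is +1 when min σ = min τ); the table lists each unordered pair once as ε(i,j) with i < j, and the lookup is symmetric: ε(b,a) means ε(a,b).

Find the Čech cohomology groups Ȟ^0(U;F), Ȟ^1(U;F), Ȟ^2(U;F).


nonempty overlaps:
  U12={q9} U13={q1} U14={q5} U15={q6} U23={q3} U45={q4,q8}
C dims 5,6; δ0: rk 5, SNF 1^4·2
degree 0: 5−5−0 = 0 → Ȟ^0 ≅ 0
degree 1: 6−0−5 = 1 plus torsion [2] → Ȟ^1 ≅ Z ⊕ Z/2
degree 2: 0−0−0 = 0 → Ȟ^2 ≅ 0

Ȟ^0 ≅ 0, Ȟ^1 ≅ Z ⊕ Z/2, Ȟ^2 ≅ 0


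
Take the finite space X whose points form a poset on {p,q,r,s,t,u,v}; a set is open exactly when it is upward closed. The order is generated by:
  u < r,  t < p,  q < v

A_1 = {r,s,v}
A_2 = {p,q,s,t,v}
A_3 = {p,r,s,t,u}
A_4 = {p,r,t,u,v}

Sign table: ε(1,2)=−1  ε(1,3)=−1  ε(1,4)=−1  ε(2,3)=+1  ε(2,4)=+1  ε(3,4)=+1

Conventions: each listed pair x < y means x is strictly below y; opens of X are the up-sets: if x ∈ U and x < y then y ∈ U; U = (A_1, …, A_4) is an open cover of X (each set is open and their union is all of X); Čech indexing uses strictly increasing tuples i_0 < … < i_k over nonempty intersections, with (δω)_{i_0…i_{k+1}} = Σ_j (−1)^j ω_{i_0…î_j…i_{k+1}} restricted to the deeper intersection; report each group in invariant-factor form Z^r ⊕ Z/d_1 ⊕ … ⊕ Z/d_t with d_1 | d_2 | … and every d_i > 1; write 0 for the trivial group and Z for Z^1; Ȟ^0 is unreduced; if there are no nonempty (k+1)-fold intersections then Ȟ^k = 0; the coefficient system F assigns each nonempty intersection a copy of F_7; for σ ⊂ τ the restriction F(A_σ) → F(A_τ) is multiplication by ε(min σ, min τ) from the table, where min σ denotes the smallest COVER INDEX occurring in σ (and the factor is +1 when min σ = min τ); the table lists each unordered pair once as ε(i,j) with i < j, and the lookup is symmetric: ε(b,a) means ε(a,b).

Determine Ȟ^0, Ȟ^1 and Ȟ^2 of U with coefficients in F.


Ȟ^0 ≅ Z/7; Ȟ^1 ≅ 0; Ȟ^2 ≅ Z/7

nonempty intersections:
  A12={s,v} A13={r,s} A14={r,v} A23={p,s,t} A24={p,t,v} A34={p,r,t,u}
  A123={s} A124={v} A134={r} A234={p,t}
C dims 4,6,4; δ0: rk_F7 3; δ1: rk_F7 3
Ȟ^0: (4−3)−0=1 ⇒ Z/7
Ȟ^1: (6−3)−3=0 ⇒ 0
Ȟ^2: (4−0)−3=1 ⇒ Z/7


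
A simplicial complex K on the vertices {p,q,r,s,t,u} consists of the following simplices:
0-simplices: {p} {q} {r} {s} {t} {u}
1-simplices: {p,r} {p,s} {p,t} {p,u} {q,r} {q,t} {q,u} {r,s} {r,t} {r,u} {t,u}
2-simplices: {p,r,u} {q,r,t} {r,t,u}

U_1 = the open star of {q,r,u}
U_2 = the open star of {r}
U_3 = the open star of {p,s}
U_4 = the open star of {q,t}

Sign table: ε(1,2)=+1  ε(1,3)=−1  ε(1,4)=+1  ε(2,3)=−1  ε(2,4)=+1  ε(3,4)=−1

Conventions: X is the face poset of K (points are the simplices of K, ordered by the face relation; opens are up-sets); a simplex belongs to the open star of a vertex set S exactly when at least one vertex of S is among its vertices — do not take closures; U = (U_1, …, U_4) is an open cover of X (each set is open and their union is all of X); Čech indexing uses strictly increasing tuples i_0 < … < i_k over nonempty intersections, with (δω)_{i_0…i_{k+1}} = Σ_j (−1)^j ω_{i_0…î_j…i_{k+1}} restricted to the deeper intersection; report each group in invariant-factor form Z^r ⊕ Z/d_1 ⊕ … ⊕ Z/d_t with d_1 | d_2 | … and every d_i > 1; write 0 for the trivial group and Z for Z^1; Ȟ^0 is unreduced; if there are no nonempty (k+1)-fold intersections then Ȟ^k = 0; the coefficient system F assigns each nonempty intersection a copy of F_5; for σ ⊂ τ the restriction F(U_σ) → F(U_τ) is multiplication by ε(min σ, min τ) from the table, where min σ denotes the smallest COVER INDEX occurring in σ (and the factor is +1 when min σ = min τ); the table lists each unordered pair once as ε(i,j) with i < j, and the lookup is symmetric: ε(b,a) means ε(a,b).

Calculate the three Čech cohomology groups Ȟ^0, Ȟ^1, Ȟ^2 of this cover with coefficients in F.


Ȟ^0(U;F) ≅ Z/5, Ȟ^1(U;F) ≅ Z/5 and Ȟ^2(U;F) ≅ 0

nonempty overlaps:
  U1={{q},{r},{u},{p,r},{p,u},{q,r},{q,t},{q,u},{r,s},{r,t},{r,u},{t,u},{p,r,u},{q,r,t},{r,t,u}} U2={{r},{p,r},{q,r},{r,s},{r,t},{r,u},{p,r,u},{q,r,t},{r,t,u}} U3={{p},{s},{p,r},{p,s},{p,t},{p,u},{r,s},{p,r,u}} U4={{q},{t},{p,t},{q,r},{q,t},{q,u},{r,t},{t,u},{q,r,t},{r,t,u}}
  U12={{r},{p,r},{q,r},{r,s},{r,t},{r,u},{p,r,u},{q,r,t},{r,t,u}} U13={{p,r},{p,u},{r,s},{p,r,u}} U14={{q},{q,r},{q,t},{q,u},{r,t},{t,u},{q,r,t},{r,t,u}} U23={{p,r},{r,s},{p,r,u}} U24={{q,r},{r,t},{q,r,t},{r,t,u}} U34={{p,t}}
  U123={{p,r},{r,s},{p,r,u}} U124={{q,r},{r,t},{q,r,t},{r,t,u}}
C dims 4,6,2; δ0: rk_F5 3; δ1: rk_F5 2
degree 0: 4−3−0 = 1 → Ȟ^0 ≅ Z/5
degree 1: 6−2−3 = 1 → Ȟ^1 ≅ Z/5
degree 2: 2−0−2 = 0 → Ȟ^2 ≅ 0


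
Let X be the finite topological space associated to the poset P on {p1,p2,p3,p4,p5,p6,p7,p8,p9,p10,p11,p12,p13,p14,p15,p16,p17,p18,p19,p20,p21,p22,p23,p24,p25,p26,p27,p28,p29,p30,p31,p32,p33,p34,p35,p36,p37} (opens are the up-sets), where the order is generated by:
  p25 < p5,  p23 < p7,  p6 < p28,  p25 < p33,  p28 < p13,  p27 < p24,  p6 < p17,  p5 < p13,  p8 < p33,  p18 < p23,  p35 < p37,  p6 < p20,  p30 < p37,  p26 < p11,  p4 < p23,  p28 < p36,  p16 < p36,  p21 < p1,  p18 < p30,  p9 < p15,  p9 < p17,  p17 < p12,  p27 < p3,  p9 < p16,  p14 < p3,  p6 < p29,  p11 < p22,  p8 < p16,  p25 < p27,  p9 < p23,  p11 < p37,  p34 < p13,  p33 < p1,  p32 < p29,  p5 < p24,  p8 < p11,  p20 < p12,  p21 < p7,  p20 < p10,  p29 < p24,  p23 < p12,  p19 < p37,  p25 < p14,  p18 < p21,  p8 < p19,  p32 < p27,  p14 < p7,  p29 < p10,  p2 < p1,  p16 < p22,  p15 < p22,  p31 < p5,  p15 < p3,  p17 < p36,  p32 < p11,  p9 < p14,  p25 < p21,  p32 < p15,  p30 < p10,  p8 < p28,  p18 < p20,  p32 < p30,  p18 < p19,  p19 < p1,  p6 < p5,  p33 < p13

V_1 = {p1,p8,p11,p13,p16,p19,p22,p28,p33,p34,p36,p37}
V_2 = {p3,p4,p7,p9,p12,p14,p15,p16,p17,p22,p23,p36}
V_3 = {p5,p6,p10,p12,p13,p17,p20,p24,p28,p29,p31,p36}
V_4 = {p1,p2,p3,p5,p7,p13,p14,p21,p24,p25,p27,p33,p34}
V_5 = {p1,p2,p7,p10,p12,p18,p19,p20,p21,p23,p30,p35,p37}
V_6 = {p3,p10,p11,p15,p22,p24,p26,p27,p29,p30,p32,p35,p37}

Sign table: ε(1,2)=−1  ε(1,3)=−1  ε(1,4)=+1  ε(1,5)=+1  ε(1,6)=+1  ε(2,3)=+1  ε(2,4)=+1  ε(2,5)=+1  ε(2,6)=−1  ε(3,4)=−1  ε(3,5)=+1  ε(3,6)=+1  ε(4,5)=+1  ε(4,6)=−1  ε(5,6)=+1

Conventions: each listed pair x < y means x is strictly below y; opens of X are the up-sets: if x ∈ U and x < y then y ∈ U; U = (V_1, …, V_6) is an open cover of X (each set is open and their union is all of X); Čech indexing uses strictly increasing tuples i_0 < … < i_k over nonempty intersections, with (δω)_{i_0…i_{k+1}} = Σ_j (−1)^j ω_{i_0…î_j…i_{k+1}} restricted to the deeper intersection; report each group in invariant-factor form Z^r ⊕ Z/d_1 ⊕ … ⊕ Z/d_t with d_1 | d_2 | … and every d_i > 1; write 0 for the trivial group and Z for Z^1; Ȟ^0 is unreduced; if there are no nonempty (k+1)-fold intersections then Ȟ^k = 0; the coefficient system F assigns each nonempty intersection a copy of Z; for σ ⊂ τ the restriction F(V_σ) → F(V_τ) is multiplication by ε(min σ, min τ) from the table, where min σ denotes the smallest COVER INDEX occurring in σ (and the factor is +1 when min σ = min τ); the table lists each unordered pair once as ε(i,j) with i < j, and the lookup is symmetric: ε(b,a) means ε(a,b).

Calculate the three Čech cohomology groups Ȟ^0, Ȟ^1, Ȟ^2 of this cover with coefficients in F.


Ȟ^0 ≅ 0; Ȟ^1 ≅ Z/2; Ȟ^2 ≅ Z

nonempty overlaps:
  V12={p16,p22,p36} V13={p13,p28,p36} V14={p1,p13,p33,p34} V15={p1,p19,p37} V16={p11,p22,p37} V23={p12,p17,p36} V24={p3,p7,p14} V25={p7,p12,p23} V26={p3,p15,p22} V34={p5,p13,p24} V35={p10,p12,p20} V36={p10,p24,p29} V45={p1,p2,p7,p21} V46={p3,p24,p27} V56={p10,p30,p35,p37}
  V123={p36} V126={p22} V134={p13} V145={p1} V156={p37} V235={p12} V245={p7} V246={p3} V346={p24} V356={p10}
C dims 6,15,10; δ0: rk 6, SNF 1^5·2; δ1: rk 9, SNF 1^9
degree 0: 6−6−0 = 0 → Ȟ^0 ≅ 0
degree 1: 15−9−6 = 0 plus torsion [2] → Ȟ^1 ≅ Z/2
degree 2: 10−0−9 = 1 → Ȟ^2 ≅ Z


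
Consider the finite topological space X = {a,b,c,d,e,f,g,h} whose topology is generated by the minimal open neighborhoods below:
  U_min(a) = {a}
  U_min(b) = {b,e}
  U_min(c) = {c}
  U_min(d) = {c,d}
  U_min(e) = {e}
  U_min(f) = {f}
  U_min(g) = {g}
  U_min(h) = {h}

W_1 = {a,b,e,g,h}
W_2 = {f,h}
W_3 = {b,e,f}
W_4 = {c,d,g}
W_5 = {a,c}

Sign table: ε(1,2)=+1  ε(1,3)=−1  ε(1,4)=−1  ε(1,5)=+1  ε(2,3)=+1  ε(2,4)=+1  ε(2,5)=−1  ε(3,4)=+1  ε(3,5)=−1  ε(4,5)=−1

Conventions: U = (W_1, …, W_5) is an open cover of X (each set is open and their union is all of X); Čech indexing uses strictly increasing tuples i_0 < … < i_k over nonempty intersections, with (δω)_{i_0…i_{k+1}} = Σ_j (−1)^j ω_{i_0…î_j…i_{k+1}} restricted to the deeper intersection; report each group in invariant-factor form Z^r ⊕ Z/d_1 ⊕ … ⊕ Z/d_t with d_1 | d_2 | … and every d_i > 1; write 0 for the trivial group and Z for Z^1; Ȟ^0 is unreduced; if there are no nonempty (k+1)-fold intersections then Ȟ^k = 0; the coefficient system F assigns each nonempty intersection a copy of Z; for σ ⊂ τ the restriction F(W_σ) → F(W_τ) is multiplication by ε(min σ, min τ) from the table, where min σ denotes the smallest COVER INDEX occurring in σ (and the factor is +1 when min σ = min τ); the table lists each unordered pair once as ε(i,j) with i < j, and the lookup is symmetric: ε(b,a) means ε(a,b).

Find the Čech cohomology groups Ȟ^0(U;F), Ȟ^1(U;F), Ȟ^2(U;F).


Ȟ^0 = 0,  Ȟ^1 = Z ⊕ Z/2,  Ȟ^2 = 0

nonempty overlaps:
  W12={h} W13={b,e} W14={g} W15={a} W23={f} W45={c}
C dims 5,6; δ0: rk 5, SNF 1^4·2
degree 0: 5−5−0 = 0 → Ȟ^0 ≅ 0
degree 1: 6−0−5 = 1 plus torsion [2] → Ȟ^1 ≅ Z ⊕ Z/2
degree 2: 0−0−0 = 0 → Ȟ^2 ≅ 0
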